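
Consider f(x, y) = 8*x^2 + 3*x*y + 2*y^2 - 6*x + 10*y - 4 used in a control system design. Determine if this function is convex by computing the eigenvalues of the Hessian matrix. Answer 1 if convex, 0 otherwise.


The Hessian of f(x,y) = 8*x^2 + 3*x*y + 2*y^2 - 6*x + 10*y - 4 is:
H = [[16, 3], [3, 4]]
Trace = 16 + 4 = 20
Determinant = 16*4 - (3)^2 = 55
Discriminant = (20)^2 - 4*55 = 180.0
Eigenvalues: lambda_1 = 3.2918, lambda_2 = 16.7082
The function is convex.

1


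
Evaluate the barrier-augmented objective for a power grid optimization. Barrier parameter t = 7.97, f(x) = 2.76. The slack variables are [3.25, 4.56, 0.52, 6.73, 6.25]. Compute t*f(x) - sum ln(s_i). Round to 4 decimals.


Step 1: Compute log-barrier.
ln values: [1.1787, 1.5173, -0.6539, 1.9066, 1.8326]
phi = -(1.1787 + 1.5173 - 0.6539 + 1.9066 + 1.8326) = -5.7812
Step 2: Compute augmented objective.
t*f(x) = 7.97*2.76 = 21.9972
Total = 21.9972 - 5.7812 = 16.216


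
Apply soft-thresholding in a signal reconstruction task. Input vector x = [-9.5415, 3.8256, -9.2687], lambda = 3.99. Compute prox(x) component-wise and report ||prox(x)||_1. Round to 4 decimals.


Soft-thresholding with lambda = 3.99:
prox(-9.5415) = sign(-9.5415)*max(|-9.5415| - 3.99, 0) = -5.5515
prox(3.8256) = sign(3.8256)*max(|3.8256| - 3.99, 0) = 0.0
prox(-9.2687) = sign(-9.2687)*max(|-9.2687| - 3.99, 0) = -5.2787
prox(x) = [-5.5515, 0.0, -5.2787]
||prox(x)||_1 = 5.5515 + 0.0 + 5.2787 = 10.8302


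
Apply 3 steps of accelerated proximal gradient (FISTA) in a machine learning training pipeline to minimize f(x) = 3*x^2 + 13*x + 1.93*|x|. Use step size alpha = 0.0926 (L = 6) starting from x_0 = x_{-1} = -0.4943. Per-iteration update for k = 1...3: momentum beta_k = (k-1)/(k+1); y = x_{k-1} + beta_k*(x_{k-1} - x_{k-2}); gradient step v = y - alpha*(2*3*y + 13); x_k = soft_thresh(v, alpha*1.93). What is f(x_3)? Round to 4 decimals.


FISTA on f(x) = 3*x^2 + 13*x + 1.93*|x|
L = 6, alpha = 0.0926
Iteration 1: beta = 0.0, y = -0.4943 + 0.0*(-0.4943 + 0.4943) = -0.4943
  grad(y) = 10.0342, v = y - alpha*grad = -1.4235
  prox(v) = soft_thresh(-1.4235, 0.1787) = -1.2447
Iteration 2: beta = 0.3333, y = -1.2447 + 0.3333*(-1.2447 + 0.4943) = -1.4949
  grad(y) = 4.0306, v = y - alpha*grad = -1.8681
  prox(v) = soft_thresh(-1.8681, 0.1787) = -1.6894
Iteration 3: beta = 0.5, y = -1.6894 + 0.5*(-1.6894 + 1.2447) = -1.9117
  grad(y) = 1.5295, v = y - alpha*grad = -2.0534
  prox(v) = soft_thresh(-2.0534, 0.1787) = -1.8747
f(x_3) = 3*(-1.8747)^2 + 13*(-1.8747) + 1.93*|-1.8747| = -10.2094


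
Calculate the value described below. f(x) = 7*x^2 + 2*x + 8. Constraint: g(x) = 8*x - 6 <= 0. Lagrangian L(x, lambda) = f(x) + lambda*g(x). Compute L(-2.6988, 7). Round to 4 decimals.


Step 1: Evaluate f(x).
f(-2.6988) = 7*(-2.6988)^2 + 2*(-2.6988) + 8 = 53.5871
Step 2: Evaluate g(x).
g(-2.6988) = 8*-2.6988 - 6 = -27.5904
Step 3: Compute Lagrangian.
L = 53.5871 + 7*-27.5904 = -139.5457


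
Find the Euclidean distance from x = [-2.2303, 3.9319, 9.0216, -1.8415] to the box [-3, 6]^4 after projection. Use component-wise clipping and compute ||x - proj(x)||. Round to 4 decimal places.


Project each component onto [-3, 6].
clip(-2.2303) = -2.2303, clip(3.9319) = 3.9319, clip(9.0216) = 6.0, clip(-1.8415) = -1.8415
Projection = [-2.2303, 3.9319, 6.0, -1.8415]
Squared diffs: [0.0, 0.0, 9.1301, 0.0]
Distance = sqrt(9.1301) = 3.0216


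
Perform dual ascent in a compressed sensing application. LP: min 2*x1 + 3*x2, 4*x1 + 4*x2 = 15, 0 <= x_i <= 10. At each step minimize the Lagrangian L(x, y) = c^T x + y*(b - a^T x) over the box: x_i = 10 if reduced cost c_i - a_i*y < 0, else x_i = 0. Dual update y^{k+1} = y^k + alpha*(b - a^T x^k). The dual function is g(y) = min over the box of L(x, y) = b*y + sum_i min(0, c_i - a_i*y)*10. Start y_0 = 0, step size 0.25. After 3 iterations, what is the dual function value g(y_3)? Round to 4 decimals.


Dual ascent for LP: min 2*x1 + 3*x2, 4*x1 + 4*x2 = 15, 0 <= x_i <= 10
Step 1: y^k = 0.0, reduced costs: (2.0, 3.0)
  x^k = (0.0, 0.0), subgradient = b - a^T x = 15.0
  y^{k+1} = 0.0 + 0.25*15.0 = 3.75
Step 2: y^k = 3.75, reduced costs: (-13.0, -12.0)
  x^k = (10.0, 10.0), subgradient = b - a^T x = -65.0
  y^{k+1} = 3.75 + 0.25*-65.0 = -12.5
Step 3: y^k = -12.5, reduced costs: (52.0, 53.0)
  x^k = (0.0, 0.0), subgradient = b - a^T x = 15.0
  y^{k+1} = -12.5 + 0.25*15.0 = -8.75
Dual objective at y_3 = -8.75: reduced costs (37.0, 38.0), box minimizer x = (0.0, 0.0)
g(y_3) = b*y + (c1 - a1*y)*x1 + (c2 - a2*y)*x2 = 15*(-8.75) + 37.0*0.0 + 38.0*0.0 = -131.25 + 0.0 + 0.0 = -131.25


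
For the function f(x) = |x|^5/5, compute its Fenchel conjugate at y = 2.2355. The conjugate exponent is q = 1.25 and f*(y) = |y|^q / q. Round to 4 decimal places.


The conjugate exponent q satisfies 1/p + 1/q = 1.
p = 5, so q = 5/(5 - 1) = 1.25
|y|^q = 2.2355^1.25 = 2.7335
f*(2.2355) = 2.7335 / 1.25 = 2.1868


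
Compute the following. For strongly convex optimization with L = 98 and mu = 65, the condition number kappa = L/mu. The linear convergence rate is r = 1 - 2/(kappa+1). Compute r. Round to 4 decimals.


Step 1: Compute the condition number.
kappa = L/mu = 98/65 = 1.5077
Step 2: Compute the convergence rate.
r = 1 - 2/(kappa + 1) = 1 - 2*mu/(L + mu) = (L - mu)/(L + mu) = 33/163 = 0.2025


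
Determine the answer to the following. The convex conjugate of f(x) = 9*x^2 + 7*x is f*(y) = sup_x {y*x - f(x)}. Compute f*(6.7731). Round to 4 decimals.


f*(y) = sup_x {y*x - a*x^2 - b*x} = sup_x {(y-b)*x - a*x^2}
FOC: (y - b) - 2a*x = 0 => x* = (y - b)/(2a)
x* = (6.7731 - 7)/(2*9) = -0.0126
f*(6.7731) = (y-b)^2/(4a) = (6.7731 - 7)^2/(4*9)
= 0.0515/36 = 0.0014


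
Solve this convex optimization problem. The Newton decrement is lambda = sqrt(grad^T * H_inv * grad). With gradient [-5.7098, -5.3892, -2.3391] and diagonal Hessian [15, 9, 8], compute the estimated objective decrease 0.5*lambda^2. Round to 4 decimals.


Step 1: H is diagonal, so H^(-1) * g = [-0.3807, -0.5988, -0.2924].
Step 2: g^T H^(-1) g = sum_i g_i^2 / H_ii
  = (-5.7098)^2/15 + (-5.3892)^2/9 + (-2.3391)^2/8
  = 2.1735 + 3.2271 + 0.6839 = 6.0844
Step 3: Objective decrease = 0.5 * g^T H^(-1) g = 3.0422


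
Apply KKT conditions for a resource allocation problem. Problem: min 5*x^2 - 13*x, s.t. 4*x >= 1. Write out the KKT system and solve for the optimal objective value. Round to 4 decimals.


Step 1: Try lambda = 0 (constraint inactive).
Stationarity: 2*5*x - 13 = 0
x* = 13/(2*5) = 1.3
Check constraint: 4*1.3 = 5.2 >= 1 -- satisfied.
Step 2: Compute optimal value.
f(x*) = 5*1.3^2 - 13*1.3 = -8.45


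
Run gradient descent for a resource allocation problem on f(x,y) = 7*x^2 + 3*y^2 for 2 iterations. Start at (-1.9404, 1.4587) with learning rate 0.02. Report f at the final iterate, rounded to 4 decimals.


Gradient descent on f(x,y) = 7*x^2 + 3*y^2.
Starting point: (-1.9404, 1.4587), alpha = 0.02
Step 1: grad_x = 2*7*-1.9404 = -27.1656, grad_y = 2*3*1.4587 = 8.7522
  x_1 = -1.9404 - 0.02*-27.1656 = -1.3971
  y_1 = 1.4587 - 0.02*8.7522 = 1.2837
Step 2: grad_x = 2*7*-1.3971 = -19.5592, grad_y = 2*3*1.2837 = 7.7019
  x_2 = -1.3971 - 0.02*-19.5592 = -1.0059
  y_2 = 1.2837 - 0.02*7.7019 = 1.1296
f(-1.0059, 1.1296) = 7*(-1.0059)^2 + 3*1.1296^2 = 10.911


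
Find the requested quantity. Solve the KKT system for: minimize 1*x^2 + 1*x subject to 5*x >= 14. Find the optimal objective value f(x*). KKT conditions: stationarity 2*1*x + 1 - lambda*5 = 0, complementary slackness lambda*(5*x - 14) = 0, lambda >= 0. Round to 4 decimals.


Step 1: Try lambda = 0 (constraint inactive).
x_unc = -1/(2*1) = -0.5
Check: 5*-0.5 = -2.5 < 14 -- violated!
Step 2: Constraint must be active: 5*x = 14
x* = 14/5 = 2.8
lambda = (2*1*2.8 + 1)/5 = 1.32
Step 3: Compute optimal value.
f(x*) = 1*2.8^2 + 1*2.8 = 10.64


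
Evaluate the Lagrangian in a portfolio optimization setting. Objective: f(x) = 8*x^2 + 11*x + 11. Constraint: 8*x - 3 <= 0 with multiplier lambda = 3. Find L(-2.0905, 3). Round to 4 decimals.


Step 1: Evaluate f(x).
f(-2.0905) = 8*(-2.0905)^2 + 11*(-2.0905) + 11 = 22.966
Step 2: Evaluate g(x).
g(-2.0905) = 8*-2.0905 - 3 = -19.724
Step 3: Compute Lagrangian.
L = 22.966 + 3*-19.724 = -36.206


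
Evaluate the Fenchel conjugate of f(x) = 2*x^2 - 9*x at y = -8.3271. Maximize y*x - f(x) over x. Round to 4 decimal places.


f*(y) = sup_x {y*x - a*x^2 - b*x} = sup_x {(y-b)*x - a*x^2}
FOC: (y - b) - 2a*x = 0 => x* = (y - b)/(2a)
x* = (-8.3271 + 9)/(2*2) = 0.1682
f*(-8.3271) = (y-b)^2/(4a) = (-8.3271 + 9)^2/(4*2)
= 0.4528/8 = 0.0566


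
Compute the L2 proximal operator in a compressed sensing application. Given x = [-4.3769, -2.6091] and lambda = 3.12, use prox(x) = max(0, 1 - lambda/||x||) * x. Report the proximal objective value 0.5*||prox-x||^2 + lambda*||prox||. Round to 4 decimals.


Step 1: Compute ||x||.
||x|| = 5.0956
Step 2: Compute scaling factor.
scale = max(0, 1 - 3.12/5.0956) = 0.3877
Step 3: prox(x) = [-1.6969, -1.0116]
||prox(x)|| = 1.9756
Step 4: Proximal objective.
0.5*||prox-x||^2 = 4.8672
lambda*||prox|| = 6.1639
Total = 11.0309


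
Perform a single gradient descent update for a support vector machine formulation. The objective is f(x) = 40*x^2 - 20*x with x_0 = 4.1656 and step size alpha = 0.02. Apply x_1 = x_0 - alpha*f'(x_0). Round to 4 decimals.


We compute the gradient at x_0 and apply the update.
f'(x) = 80*x - 20
f'(4.1656) = 80*4.1656 - 20 = 313.248
x_1 = 4.1656 - 0.02*313.248 = -2.0994


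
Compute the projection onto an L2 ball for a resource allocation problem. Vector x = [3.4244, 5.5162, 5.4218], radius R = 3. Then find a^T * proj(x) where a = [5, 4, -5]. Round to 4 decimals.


Step 1: Compute ||x|| (intermediates to 6 decimals).
||x|| = sqrt(3.4244^2 + 5.5162^2 + 5.4218^2) = 8.458776
Step 2: Project.
Since ||x|| > R, scale = R/||x|| = 3/8.458776 = 0.354661, proj(x) = scale * x
proj(x) = [1.214501, 1.956381, 1.922901]
Step 3: Dot product.
a^T * proj(x) = 5*1.214501 + 4*1.956381 - 5*1.922901 = 4.2835


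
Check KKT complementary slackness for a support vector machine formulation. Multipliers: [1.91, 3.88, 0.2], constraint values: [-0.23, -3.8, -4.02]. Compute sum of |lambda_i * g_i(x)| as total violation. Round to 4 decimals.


KKT complementary slackness check:
lambda_1 * g_1 = 1.91 * -0.23 = -0.4393
lambda_2 * g_2 = 3.88 * -3.8 = -14.744
lambda_3 * g_3 = 0.2 * -4.02 = -0.804
Total violation = 0.4393 + 14.744 + 0.804 = 15.9873


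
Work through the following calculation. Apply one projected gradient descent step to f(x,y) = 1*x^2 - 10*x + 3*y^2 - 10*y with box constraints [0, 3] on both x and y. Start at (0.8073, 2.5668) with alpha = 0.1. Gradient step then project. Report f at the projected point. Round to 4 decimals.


Step 1: Compute gradient at (0.8073, 2.5668).
grad_x = 2*1*0.8073 - 10 = -8.3854
grad_y = 2*3*2.5668 - 10 = 5.4008
Step 2: Gradient step.
x_raw = 0.8073 - 0.1*-8.3854 = 1.6458
y_raw = 2.5668 - 0.1*5.4008 = 2.0267
Step 3: Project onto [0, 3].
x_proj = clip(1.6458) = 1.6458
y_proj = clip(2.0267) = 2.0267
Step 4: Evaluate f.
f(1.6458, 2.0267) = -21.694


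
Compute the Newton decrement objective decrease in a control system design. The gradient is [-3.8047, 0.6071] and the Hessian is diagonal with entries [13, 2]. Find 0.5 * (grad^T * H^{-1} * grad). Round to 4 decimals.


Step 1: H is diagonal, so H^(-1) * g = [-0.2927, 0.3036].
Step 2: g^T H^(-1) g = sum_i g_i^2 / H_ii
  = (-3.8047)^2/13 + (0.6071)^2/2
  = 1.1135 + 0.1843 = 1.2978
Step 3: Objective decrease = 0.5 * g^T H^(-1) g = 0.6489


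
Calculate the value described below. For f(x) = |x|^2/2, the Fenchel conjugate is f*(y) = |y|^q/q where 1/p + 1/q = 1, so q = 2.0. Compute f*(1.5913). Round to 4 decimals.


The conjugate exponent q satisfies 1/p + 1/q = 1.
p = 2, so q = 2/(2 - 1) = 2.0
|y|^q = 1.5913^2.0 = 2.5322
f*(1.5913) = 2.5322 / 2.0 = 1.2661


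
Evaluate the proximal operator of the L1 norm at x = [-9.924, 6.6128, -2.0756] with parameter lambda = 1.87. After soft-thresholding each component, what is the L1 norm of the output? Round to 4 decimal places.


Soft-thresholding with lambda = 1.87:
prox(-9.924) = sign(-9.924)*max(|-9.924| - 1.87, 0) = -8.054
prox(6.6128) = sign(6.6128)*max(|6.6128| - 1.87, 0) = 4.7428
prox(-2.0756) = sign(-2.0756)*max(|-2.0756| - 1.87, 0) = -0.2056
prox(x) = [-8.054, 4.7428, -0.2056]
||prox(x)||_1 = 8.054 + 4.7428 + 0.2056 = 13.0024


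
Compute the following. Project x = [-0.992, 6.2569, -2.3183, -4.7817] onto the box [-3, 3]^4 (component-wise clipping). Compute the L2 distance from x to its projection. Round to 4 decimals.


Project each component onto [-3, 3].
clip(-0.992) = -0.992, clip(6.2569) = 3.0, clip(-2.3183) = -2.3183, clip(-4.7817) = -3.0
Projection = [-0.992, 3.0, -2.3183, -3.0]
Squared diffs: [0.0, 10.6074, 0.0, 3.1745]
Distance = sqrt(13.7819) = 3.7124


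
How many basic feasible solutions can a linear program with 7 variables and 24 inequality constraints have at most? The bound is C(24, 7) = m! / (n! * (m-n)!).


Each vertex corresponds to some choice of n active constraints out of m, so the number of vertices is at most C(m, n) = m! / (n!(m-n)!).
m = 24, n = 7
Numerator: 24 * 23 * 22 * 21 * 20 * 19 * 18
Denominator: 7! = 5040
C(24, 7) = 346104


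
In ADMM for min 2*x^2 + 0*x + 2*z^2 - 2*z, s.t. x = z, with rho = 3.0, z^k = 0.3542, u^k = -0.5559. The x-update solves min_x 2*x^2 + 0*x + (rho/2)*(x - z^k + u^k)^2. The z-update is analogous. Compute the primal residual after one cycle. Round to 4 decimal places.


ADMM iteration with rho = 3.0, z^k = 0.3542, u^k = -0.5559
Step 1: x-update.
Minimize 2*x^2 + 0*x + (3.0/2)*(x - 0.3542 - 0.5559)^2
FOC: (2*2 + 3.0)*x = 0 + 3.0*(0.3542 + 0.5559)
x^{k+1} = 0.39
Step 2: z-update.
Minimize 2*z^2 - 2*z + (3.0/2)*(0.39 - z - 0.5559)^2
FOC: (2*2 + 3.0)*z = 2 + 3.0*(0.39 - 0.5559)
z^{k+1} = 0.2146
Step 3: u-update.
u^{k+1} = -0.5559 + 0.39 - 0.2146 = -0.3805
Step 4: Primal residual = |0.39 - 0.2146| = 0.1754


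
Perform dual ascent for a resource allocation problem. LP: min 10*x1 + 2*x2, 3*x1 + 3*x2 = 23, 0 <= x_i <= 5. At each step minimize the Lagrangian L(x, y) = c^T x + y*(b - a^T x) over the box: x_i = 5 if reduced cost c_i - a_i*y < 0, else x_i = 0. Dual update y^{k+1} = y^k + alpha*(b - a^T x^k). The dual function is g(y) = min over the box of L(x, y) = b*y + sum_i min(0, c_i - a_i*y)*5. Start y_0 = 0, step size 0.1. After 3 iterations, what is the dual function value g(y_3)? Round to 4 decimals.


Dual ascent for LP: min 10*x1 + 2*x2, 3*x1 + 3*x2 = 23, 0 <= x_i <= 5
Step 1: y^k = 0.0, reduced costs: (10.0, 2.0)
  x^k = (0.0, 0.0), subgradient = b - a^T x = 23.0
  y^{k+1} = 0.0 + 0.1*23.0 = 2.3
Step 2: y^k = 2.3, reduced costs: (3.1, -4.9)
  x^k = (0.0, 5.0), subgradient = b - a^T x = 8.0
  y^{k+1} = 2.3 + 0.1*8.0 = 3.1
Step 3: y^k = 3.1, reduced costs: (0.7, -7.3)
  x^k = (0.0, 5.0), subgradient = b - a^T x = 8.0
  y^{k+1} = 3.1 + 0.1*8.0 = 3.9
Dual objective at y_3 = 3.9: reduced costs (-1.7, -9.7), box minimizer x = (5.0, 5.0)
g(y_3) = b*y + (c1 - a1*y)*x1 + (c2 - a2*y)*x2 = 23*3.9 + (-1.7)*5.0 + (-9.7)*5.0 = 89.7 - 8.5 - 48.5 = 32.7


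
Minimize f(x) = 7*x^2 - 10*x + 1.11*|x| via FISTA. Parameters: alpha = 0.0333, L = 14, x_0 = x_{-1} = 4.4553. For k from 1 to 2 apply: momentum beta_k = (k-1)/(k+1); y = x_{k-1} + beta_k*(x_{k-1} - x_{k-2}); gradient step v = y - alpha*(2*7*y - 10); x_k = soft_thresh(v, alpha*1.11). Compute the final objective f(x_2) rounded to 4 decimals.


FISTA on f(x) = 7*x^2 - 10*x + 1.11*|x|
L = 14, alpha = 0.0333
Iteration 1: beta = 0.0, y = 4.4553 + 0.0*(4.4553 - 4.4553) = 4.4553
  grad(y) = 52.3742, v = y - alpha*grad = 2.7112
  prox(v) = soft_thresh(2.7112, 0.037) = 2.6743
Iteration 2: beta = 0.3333, y = 2.6743 + 0.3333*(2.6743 - 4.4553) = 2.0806
  grad(y) = 19.1284, v = y - alpha*grad = 1.4436
  prox(v) = soft_thresh(1.4436, 0.037) = 1.4067
f(x_2) = 7*1.4067^2 - 10*1.4067 + 1.11*|1.4067| = 1.3457


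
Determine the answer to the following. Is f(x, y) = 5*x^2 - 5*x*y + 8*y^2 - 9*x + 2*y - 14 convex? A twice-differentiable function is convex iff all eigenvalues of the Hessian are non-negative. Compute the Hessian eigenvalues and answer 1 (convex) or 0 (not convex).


The Hessian of f(x,y) = 5*x^2 - 5*x*y + 8*y^2 - 9*x + 2*y - 14 is:
H = [[10, -5], [-5, 16]]
Trace = 10 + 16 = 26
Determinant = 10*16 - (-5)^2 = 135
Discriminant = (26)^2 - 4*135 = 136.0
Eigenvalues: lambda_1 = 7.169, lambda_2 = 18.831
The function is convex.

1


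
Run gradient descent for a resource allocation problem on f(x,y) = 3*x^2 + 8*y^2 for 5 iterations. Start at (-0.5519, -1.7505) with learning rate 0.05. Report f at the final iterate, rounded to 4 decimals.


Gradient descent on f(x,y) = 3*x^2 + 8*y^2.
Starting point: (-0.5519, -1.7505), alpha = 0.05
Step 1: grad_x = 2*3*-0.5519 = -3.3114, grad_y = 2*8*-1.7505 = -28.008
  x_1 = -0.5519 - 0.05*-3.3114 = -0.3863
  y_1 = -1.7505 - 0.05*-28.008 = -0.3501
Step 2: grad_x = 2*3*-0.3863 = -2.318, grad_y = 2*8*-0.3501 = -5.6016
  x_2 = -0.3863 - 0.05*-2.318 = -0.2704
  y_2 = -0.3501 - 0.05*-5.6016 = -0.07
Step 3: grad_x = 2*3*-0.2704 = -1.6226, grad_y = 2*8*-0.07 = -1.1203
  x_3 = -0.2704 - 0.05*-1.6226 = -0.1893
  y_3 = -0.07 - 0.05*-1.1203 = -0.014
Step 4: grad_x = 2*3*-0.1893 = -1.1358, grad_y = 2*8*-0.014 = -0.2241
  x_4 = -0.1893 - 0.05*-1.1358 = -0.1325
  y_4 = -0.014 - 0.05*-0.2241 = -0.0028
Step 5: grad_x = 2*3*-0.1325 = -0.7951, grad_y = 2*8*-0.0028 = -0.0448
  x_5 = -0.1325 - 0.05*-0.7951 = -0.0928
  y_5 = -0.0028 - 0.05*-0.0448 = -0.0006
f(-0.0928, -0.0006) = 3*(-0.0928)^2 + 8*(-0.0006)^2 = 0.0258


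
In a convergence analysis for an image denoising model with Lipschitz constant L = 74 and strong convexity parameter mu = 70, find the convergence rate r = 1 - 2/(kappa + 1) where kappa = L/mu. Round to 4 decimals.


Step 1: Compute the condition number.
kappa = L/mu = 74/70 = 1.0571
Step 2: Compute the convergence rate.
r = 1 - 2/(kappa + 1) = 1 - 2*mu/(L + mu) = (L - mu)/(L + mu) = 4/144 = 0.0278


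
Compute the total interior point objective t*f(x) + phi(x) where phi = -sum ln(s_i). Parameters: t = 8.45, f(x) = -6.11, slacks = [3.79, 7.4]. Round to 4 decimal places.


Step 1: Compute log-barrier.
ln values: [1.3324, 2.0015]
phi = -(1.3324 + 2.0015) = -3.3338
Step 2: Compute augmented objective.
t*f(x) = 8.45*-6.11 = -51.6295
Total = -51.6295 - 3.3338 = -54.9633


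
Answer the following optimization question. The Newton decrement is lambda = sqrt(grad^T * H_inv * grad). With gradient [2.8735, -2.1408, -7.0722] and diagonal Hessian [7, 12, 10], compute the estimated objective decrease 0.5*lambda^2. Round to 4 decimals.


Step 1: H is diagonal, so H^(-1) * g = [0.4105, -0.1784, -0.7072].
Step 2: g^T H^(-1) g = sum_i g_i^2 / H_ii
  = (2.8735)^2/7 + (-2.1408)^2/12 + (-7.0722)^2/10
  = 1.1796 + 0.3819 + 5.0016 = 6.5631
Step 3: Objective decrease = 0.5 * g^T H^(-1) g = 3.2815


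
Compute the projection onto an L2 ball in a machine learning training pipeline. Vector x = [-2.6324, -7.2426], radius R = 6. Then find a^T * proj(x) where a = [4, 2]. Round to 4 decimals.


Step 1: Compute ||x|| (intermediates to 6 decimals).
||x|| = sqrt((-2.6324)^2 + (-7.2426)^2) = 7.706152
Step 2: Project.
Since ||x|| > R, scale = R/||x|| = 6/7.706152 = 0.778599, proj(x) = scale * x
proj(x) = [-2.049584, -5.639081]
Step 3: Dot product.
a^T * proj(x) = 4*(-2.049584) + 2*(-5.639081) = -19.4765


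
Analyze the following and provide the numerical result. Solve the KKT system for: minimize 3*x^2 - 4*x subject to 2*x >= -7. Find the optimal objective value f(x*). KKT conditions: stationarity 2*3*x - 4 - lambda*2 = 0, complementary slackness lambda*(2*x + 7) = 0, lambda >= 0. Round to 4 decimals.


Step 1: Try lambda = 0 (constraint inactive).
Stationarity: 2*3*x - 4 = 0
x* = 4/(2*3) = 2/3 = 0.6667 (rounded; the exact value 2/3 is used below)
Check constraint: 2*0.6667 = 1.3334 >= -7 -- satisfied.
Step 2: Compute optimal value.
f(x*) = 3*(2/3)^2 - 4*(2/3) = -1.3333


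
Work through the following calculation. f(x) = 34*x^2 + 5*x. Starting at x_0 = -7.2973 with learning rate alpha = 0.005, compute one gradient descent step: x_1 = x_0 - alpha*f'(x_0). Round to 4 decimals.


We compute the gradient at x_0 and apply the update.
f'(x) = 68*x + 5
f'(-7.2973) = 68*-7.2973 + 5 = -491.2164
x_1 = -7.2973 - 0.005*-491.2164 = -4.8412


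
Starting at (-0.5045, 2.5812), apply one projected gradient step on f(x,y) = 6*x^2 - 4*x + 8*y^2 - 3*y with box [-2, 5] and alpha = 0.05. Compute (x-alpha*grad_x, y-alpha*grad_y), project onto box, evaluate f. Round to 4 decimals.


Step 1: Compute gradient at (-0.5045, 2.5812).
grad_x = 2*6*-0.5045 - 4 = -10.054
grad_y = 2*8*2.5812 - 3 = 38.2992
Step 2: Gradient step.
x_raw = -0.5045 - 0.05*-10.054 = -0.0018
y_raw = 2.5812 - 0.05*38.2992 = 0.6662
Step 3: Project onto [-2, 5].
x_proj = clip(-0.0018) = -0.0018
y_proj = clip(0.6662) = 0.6662
Step 4: Evaluate f.
f(-0.0018, 0.6662) = 1.5595


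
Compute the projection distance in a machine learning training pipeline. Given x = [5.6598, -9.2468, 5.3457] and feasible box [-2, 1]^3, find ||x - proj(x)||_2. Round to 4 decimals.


Project each component onto [-2, 1].
clip(5.6598) = 1.0, clip(-9.2468) = -2.0, clip(5.3457) = 1.0
Projection = [1.0, -2.0, 1.0]
Squared diffs: [21.7137, 52.5161, 18.8851]
Distance = sqrt(93.1149) = 9.6496


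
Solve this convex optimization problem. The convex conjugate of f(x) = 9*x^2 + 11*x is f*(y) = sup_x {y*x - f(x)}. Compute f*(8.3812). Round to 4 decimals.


f*(y) = sup_x {y*x - a*x^2 - b*x} = sup_x {(y-b)*x - a*x^2}
FOC: (y - b) - 2a*x = 0 => x* = (y - b)/(2a)
x* = (8.3812 - 11)/(2*9) = -0.1455
f*(8.3812) = (y-b)^2/(4a) = (8.3812 - 11)^2/(4*9)
= 6.8581/36 = 0.1905


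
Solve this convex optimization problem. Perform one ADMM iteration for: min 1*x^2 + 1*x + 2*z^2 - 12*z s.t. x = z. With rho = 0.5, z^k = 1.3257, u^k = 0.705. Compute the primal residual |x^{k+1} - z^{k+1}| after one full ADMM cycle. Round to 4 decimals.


ADMM iteration with rho = 0.5, z^k = 1.3257, u^k = 0.705
Step 1: x-update.
Minimize 1*x^2 + 1*x + (0.5/2)*(x - 1.3257 + 0.705)^2
FOC: (2*1 + 0.5)*x = -1 + 0.5*(1.3257 - 0.705)
x^{k+1} = -0.2759
Step 2: z-update.
Minimize 2*z^2 - 12*z + (0.5/2)*(-0.2759 - z + 0.705)^2
FOC: (2*2 + 0.5)*z = 12 + 0.5*(-0.2759 + 0.705)
z^{k+1} = 2.7143
Step 3: u-update.
u^{k+1} = 0.705 - 0.2759 - 2.7143 = -2.2852
Step 4: Primal residual = |-0.2759 - 2.7143| = 2.9902


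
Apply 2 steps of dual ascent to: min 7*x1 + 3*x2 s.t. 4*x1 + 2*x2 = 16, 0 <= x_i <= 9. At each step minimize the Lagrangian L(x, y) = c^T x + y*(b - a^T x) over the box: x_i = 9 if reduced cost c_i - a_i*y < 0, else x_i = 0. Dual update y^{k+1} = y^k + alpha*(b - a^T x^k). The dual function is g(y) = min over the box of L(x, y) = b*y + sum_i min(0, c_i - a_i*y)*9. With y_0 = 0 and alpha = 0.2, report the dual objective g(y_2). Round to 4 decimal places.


Dual ascent for LP: min 7*x1 + 3*x2, 4*x1 + 2*x2 = 16, 0 <= x_i <= 9
Step 1: y^k = 0.0, reduced costs: (7.0, 3.0)
  x^k = (0.0, 0.0), subgradient = b - a^T x = 16.0
  y^{k+1} = 0.0 + 0.2*16.0 = 3.2
Step 2: y^k = 3.2, reduced costs: (-5.8, -3.4)
  x^k = (9.0, 9.0), subgradient = b - a^T x = -38.0
  y^{k+1} = 3.2 + 0.2*-38.0 = -4.4
Dual objective at y_2 = -4.4: reduced costs (24.6, 11.8), box minimizer x = (0.0, 0.0)
g(y_2) = b*y + (c1 - a1*y)*x1 + (c2 - a2*y)*x2 = 16*(-4.4) + 24.6*0.0 + 11.8*0.0 = -70.4 + 0.0 + 0.0 = -70.4


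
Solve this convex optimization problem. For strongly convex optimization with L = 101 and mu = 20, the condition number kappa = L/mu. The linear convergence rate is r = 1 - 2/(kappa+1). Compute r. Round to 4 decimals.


Step 1: Compute the condition number.
kappa = L/mu = 101/20 = 5.05
Step 2: Compute the convergence rate.
r = 1 - 2/(kappa + 1) = 1 - 2*mu/(L + mu) = (L - mu)/(L + mu) = 81/121 = 0.6694


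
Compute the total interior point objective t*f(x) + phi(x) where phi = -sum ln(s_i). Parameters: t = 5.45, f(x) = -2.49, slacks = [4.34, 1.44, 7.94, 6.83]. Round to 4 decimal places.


Step 1: Compute log-barrier.
ln values: [1.4679, 0.3646, 2.0719, 1.9213]
phi = -(1.4679 + 0.3646 + 2.0719 + 1.9213) = -5.8258
Step 2: Compute augmented objective.
t*f(x) = 5.45*-2.49 = -13.5705
Total = -13.5705 - 5.8258 = -19.3963


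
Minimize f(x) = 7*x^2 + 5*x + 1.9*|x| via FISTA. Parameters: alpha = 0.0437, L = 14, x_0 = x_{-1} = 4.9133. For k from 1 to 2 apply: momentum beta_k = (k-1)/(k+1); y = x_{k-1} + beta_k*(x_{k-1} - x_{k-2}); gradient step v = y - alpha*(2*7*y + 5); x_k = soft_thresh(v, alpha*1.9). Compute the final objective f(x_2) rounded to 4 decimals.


FISTA on f(x) = 7*x^2 + 5*x + 1.9*|x|
L = 14, alpha = 0.0437
Iteration 1: beta = 0.0, y = 4.9133 + 0.0*(4.9133 - 4.9133) = 4.9133
  grad(y) = 73.7862, v = y - alpha*grad = 1.6888
  prox(v) = soft_thresh(1.6888, 0.083) = 1.6058
Iteration 2: beta = 0.3333, y = 1.6058 + 0.3333*(1.6058 - 4.9133) = 0.5033
  grad(y) = 12.0464, v = y - alpha*grad = -0.0231
  prox(v) = soft_thresh(-0.0231, 0.083) = 0.0
f(x_2) = 7*0.0^2 + 5*0.0 + 1.9*|0.0| = 0.0


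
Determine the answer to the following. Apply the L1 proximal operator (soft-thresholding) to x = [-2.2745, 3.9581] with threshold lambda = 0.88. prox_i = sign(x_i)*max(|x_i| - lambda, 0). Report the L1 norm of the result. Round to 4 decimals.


Soft-thresholding with lambda = 0.88:
prox(-2.2745) = sign(-2.2745)*max(|-2.2745| - 0.88, 0) = -1.3945
prox(3.9581) = sign(3.9581)*max(|3.9581| - 0.88, 0) = 3.0781
prox(x) = [-1.3945, 3.0781]
||prox(x)||_1 = 1.3945 + 3.0781 = 4.4726


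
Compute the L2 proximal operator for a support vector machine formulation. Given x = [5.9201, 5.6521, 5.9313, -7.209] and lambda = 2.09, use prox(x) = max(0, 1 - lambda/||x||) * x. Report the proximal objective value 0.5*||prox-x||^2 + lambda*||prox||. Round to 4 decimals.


Step 1: Compute ||x||.
||x|| = 12.4155
Step 2: Compute scaling factor.
scale = max(0, 1 - 2.09/12.4155) = 0.8317
Step 3: prox(x) = [4.9235, 4.7006, 4.9328, -5.9954]
||prox(x)|| = 10.3255
Step 4: Proximal objective.
0.5*||prox-x||^2 = 2.1841
lambda*||prox|| = 21.5803
Total = 23.7643


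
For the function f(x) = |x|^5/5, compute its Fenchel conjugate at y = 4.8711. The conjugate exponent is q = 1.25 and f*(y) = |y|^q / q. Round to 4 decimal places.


The conjugate exponent q satisfies 1/p + 1/q = 1.
p = 5, so q = 5/(5 - 1) = 1.25
|y|^q = 4.8711^1.25 = 7.2366
f*(4.8711) = 7.2366 / 1.25 = 5.7893


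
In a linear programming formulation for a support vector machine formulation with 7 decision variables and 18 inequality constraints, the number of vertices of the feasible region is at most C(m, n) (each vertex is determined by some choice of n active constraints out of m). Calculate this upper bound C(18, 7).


Each vertex corresponds to some choice of n active constraints out of m, so the number of vertices is at most C(m, n) = m! / (n!(m-n)!).
m = 18, n = 7
Numerator: 18 * 17 * 16 * 15 * 14 * 13 * 12
Denominator: 7! = 5040
C(18, 7) = 31824


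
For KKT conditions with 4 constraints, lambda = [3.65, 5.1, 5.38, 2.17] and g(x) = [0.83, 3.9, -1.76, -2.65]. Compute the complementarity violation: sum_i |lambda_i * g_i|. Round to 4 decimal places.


KKT complementary slackness check:
lambda_1 * g_1 = 3.65 * 0.83 = 3.0295
lambda_2 * g_2 = 5.1 * 3.9 = 19.89
lambda_3 * g_3 = 5.38 * -1.76 = -9.4688
lambda_4 * g_4 = 2.17 * -2.65 = -5.7505
Total violation = 3.0295 + 19.89 + 9.4688 + 5.7505 = 38.1388


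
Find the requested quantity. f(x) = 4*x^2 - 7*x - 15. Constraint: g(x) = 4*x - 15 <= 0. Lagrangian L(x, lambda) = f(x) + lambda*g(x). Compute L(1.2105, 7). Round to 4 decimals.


Step 1: Evaluate f(x).
f(1.2105) = 4*1.2105^2 - 7*1.2105 - 15 = -17.6123
Step 2: Evaluate g(x).
g(1.2105) = 4*1.2105 - 15 = -10.158
Step 3: Compute Lagrangian.
L = -17.6123 + 7*-10.158 = -88.7183


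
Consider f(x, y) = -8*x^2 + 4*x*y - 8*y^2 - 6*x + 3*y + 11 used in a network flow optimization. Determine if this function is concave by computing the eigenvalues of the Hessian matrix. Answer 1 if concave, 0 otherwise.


The Hessian of f(x,y) = -8*x^2 + 4*x*y - 8*y^2 - 6*x + 3*y + 11 is:
H = [[-16, 4], [4, -16]]
Trace = -16 - 16 = -32
Determinant = -16*-16 - (4)^2 = 240
Discriminant = (-32)^2 - 4*240 = 64.0
Eigenvalues: lambda_1 = -20.0, lambda_2 = -12.0
The function is concave.

1


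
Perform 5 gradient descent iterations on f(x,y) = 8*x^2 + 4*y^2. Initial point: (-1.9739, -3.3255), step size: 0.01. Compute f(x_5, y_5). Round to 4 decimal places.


Gradient descent on f(x,y) = 8*x^2 + 4*y^2.
Starting point: (-1.9739, -3.3255), alpha = 0.01
Step 1: grad_x = 2*8*-1.9739 = -31.5824, grad_y = 2*4*-3.3255 = -26.604
  x_1 = -1.9739 - 0.01*-31.5824 = -1.6581
  y_1 = -3.3255 - 0.01*-26.604 = -3.0595
Step 2: grad_x = 2*8*-1.6581 = -26.5292, grad_y = 2*4*-3.0595 = -24.4757
  x_2 = -1.6581 - 0.01*-26.5292 = -1.3928
  y_2 = -3.0595 - 0.01*-24.4757 = -2.8147
Step 3: grad_x = 2*8*-1.3928 = -22.2845, grad_y = 2*4*-2.8147 = -22.5176
  x_3 = -1.3928 - 0.01*-22.2845 = -1.1699
  y_3 = -2.8147 - 0.01*-22.5176 = -2.5895
Step 4: grad_x = 2*8*-1.1699 = -18.719, grad_y = 2*4*-2.5895 = -20.7162
  x_4 = -1.1699 - 0.01*-18.719 = -0.9827
  y_4 = -2.5895 - 0.01*-20.7162 = -2.3824
Step 5: grad_x = 2*8*-0.9827 = -15.724, grad_y = 2*4*-2.3824 = -19.0589
  x_5 = -0.9827 - 0.01*-15.724 = -0.8255
  y_5 = -2.3824 - 0.01*-19.0589 = -2.1918
f(-0.8255, -2.1918) = 8*(-0.8255)^2 + 4*(-2.1918)^2 = 24.6672


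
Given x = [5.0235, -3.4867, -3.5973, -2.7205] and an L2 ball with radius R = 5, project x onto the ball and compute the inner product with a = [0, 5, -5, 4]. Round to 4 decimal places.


Step 1: Compute ||x|| (intermediates to 6 decimals).
||x|| = sqrt(5.0235^2 + (-3.4867)^2 + (-3.5973)^2 + (-2.7205)^2) = 7.59831
Step 2: Project.
Since ||x|| > R, scale = R/||x|| = 5/7.59831 = 0.658041, proj(x) = scale * x
proj(x) = [3.305669, -2.294392, -2.367171, -1.790201]
Step 3: Dot product.
a^T * proj(x) = 0*3.305669 + 5*(-2.294392) - 5*(-2.367171) + 4*(-1.790201) = -6.7969


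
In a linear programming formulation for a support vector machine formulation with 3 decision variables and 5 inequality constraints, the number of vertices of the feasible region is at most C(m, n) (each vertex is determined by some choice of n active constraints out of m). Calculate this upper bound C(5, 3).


Each vertex corresponds to some choice of n active constraints out of m, so the number of vertices is at most C(m, n) = m! / (n!(m-n)!).
m = 5, n = 3
Numerator: 5 * 4 * 3
Denominator: 3! = 6
C(5, 3) = 10


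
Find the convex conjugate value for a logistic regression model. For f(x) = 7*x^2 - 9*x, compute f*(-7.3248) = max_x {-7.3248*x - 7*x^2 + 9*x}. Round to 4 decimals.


f*(y) = sup_x {y*x - a*x^2 - b*x} = sup_x {(y-b)*x - a*x^2}
FOC: (y - b) - 2a*x = 0 => x* = (y - b)/(2a)
x* = (-7.3248 + 9)/(2*7) = 0.1197
f*(-7.3248) = (y-b)^2/(4a) = (-7.3248 + 9)^2/(4*7)
= 2.8063/28 = 0.1002


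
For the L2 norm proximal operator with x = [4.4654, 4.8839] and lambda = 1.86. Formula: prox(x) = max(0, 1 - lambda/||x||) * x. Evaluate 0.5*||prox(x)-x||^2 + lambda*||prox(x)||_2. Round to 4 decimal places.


Step 1: Compute ||x||.
||x|| = 6.6176
Step 2: Compute scaling factor.
scale = max(0, 1 - 1.86/6.6176) = 0.7189
Step 3: prox(x) = [3.2103, 3.5112]
||prox(x)|| = 4.7576
Step 4: Proximal objective.
0.5*||prox-x||^2 = 1.7298
lambda*||prox|| = 8.8491
Total = 10.5789


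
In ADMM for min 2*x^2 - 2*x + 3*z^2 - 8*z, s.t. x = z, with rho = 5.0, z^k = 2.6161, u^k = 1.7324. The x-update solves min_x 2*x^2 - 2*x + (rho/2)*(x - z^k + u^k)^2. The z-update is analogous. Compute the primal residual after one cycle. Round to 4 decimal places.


ADMM iteration with rho = 5.0, z^k = 2.6161, u^k = 1.7324
Step 1: x-update.
Minimize 2*x^2 - 2*x + (5.0/2)*(x - 2.6161 + 1.7324)^2
FOC: (2*2 + 5.0)*x = 2 + 5.0*(2.6161 - 1.7324)
x^{k+1} = 0.7132
Step 2: z-update.
Minimize 3*z^2 - 8*z + (5.0/2)*(0.7132 - z + 1.7324)^2
FOC: (2*3 + 5.0)*z = 8 + 5.0*(0.7132 + 1.7324)
z^{k+1} = 1.8389
Step 3: u-update.
u^{k+1} = 1.7324 + 0.7132 - 1.8389 = 0.6067
Step 4: Primal residual = |0.7132 - 1.8389| = 1.1257


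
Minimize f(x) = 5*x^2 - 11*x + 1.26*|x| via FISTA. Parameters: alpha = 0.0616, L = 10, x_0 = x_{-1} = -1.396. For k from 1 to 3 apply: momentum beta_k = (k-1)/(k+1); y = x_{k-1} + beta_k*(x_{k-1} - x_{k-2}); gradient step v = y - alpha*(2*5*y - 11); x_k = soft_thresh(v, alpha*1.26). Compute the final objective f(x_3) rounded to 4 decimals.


FISTA on f(x) = 5*x^2 - 11*x + 1.26*|x|
L = 10, alpha = 0.0616
Iteration 1: beta = 0.0, y = -1.396 + 0.0*(-1.396 + 1.396) = -1.396
  grad(y) = -24.96, v = y - alpha*grad = 0.1415
  prox(v) = soft_thresh(0.1415, 0.0776) = 0.0639
Iteration 2: beta = 0.3333, y = 0.0639 + 0.3333*(0.0639 + 1.396) = 0.5506
  grad(y) = -5.4944, v = y - alpha*grad = 0.889
  prox(v) = soft_thresh(0.889, 0.0776) = 0.8114
Iteration 3: beta = 0.5, y = 0.8114 + 0.5*(0.8114 - 0.0639) = 1.1851
  grad(y) = 0.8514, v = y - alpha*grad = 1.1327
  prox(v) = soft_thresh(1.1327, 0.0776) = 1.0551
f(x_3) = 5*1.0551^2 - 11*1.0551 + 1.26*|1.0551| = -4.7105


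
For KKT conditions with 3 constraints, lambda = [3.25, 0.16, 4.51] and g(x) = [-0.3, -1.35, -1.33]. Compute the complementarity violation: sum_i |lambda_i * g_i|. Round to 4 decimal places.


KKT complementary slackness check:
lambda_1 * g_1 = 3.25 * -0.3 = -0.975
lambda_2 * g_2 = 0.16 * -1.35 = -0.216
lambda_3 * g_3 = 4.51 * -1.33 = -5.9983
Total violation = 0.975 + 0.216 + 5.9983 = 7.1893


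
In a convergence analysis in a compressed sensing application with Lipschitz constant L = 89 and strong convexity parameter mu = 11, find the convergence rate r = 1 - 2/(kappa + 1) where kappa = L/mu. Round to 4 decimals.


Step 1: Compute the condition number.
kappa = L/mu = 89/11 = 8.0909
Step 2: Compute the convergence rate.
r = 1 - 2/(kappa + 1) = 1 - 2*mu/(L + mu) = (L - mu)/(L + mu) = 78/100 = 0.78


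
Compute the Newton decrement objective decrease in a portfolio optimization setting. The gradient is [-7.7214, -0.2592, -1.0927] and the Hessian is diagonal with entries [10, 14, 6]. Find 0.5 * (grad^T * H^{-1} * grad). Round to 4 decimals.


Step 1: H is diagonal, so H^(-1) * g = [-0.7721, -0.0185, -0.1821].
Step 2: g^T H^(-1) g = sum_i g_i^2 / H_ii
  = (-7.7214)^2/10 + (-0.2592)^2/14 + (-1.0927)^2/6
  = 5.962 + 0.0048 + 0.199 = 6.1658
Step 3: Objective decrease = 0.5 * g^T H^(-1) g = 3.0829


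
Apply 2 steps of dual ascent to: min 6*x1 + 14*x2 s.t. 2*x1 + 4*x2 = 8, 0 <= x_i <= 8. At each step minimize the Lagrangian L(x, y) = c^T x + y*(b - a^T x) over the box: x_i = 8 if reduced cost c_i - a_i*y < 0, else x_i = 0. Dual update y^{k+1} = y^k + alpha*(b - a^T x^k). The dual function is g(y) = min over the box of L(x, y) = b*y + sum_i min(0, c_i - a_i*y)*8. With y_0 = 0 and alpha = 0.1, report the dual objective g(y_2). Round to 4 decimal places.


Dual ascent for LP: min 6*x1 + 14*x2, 2*x1 + 4*x2 = 8, 0 <= x_i <= 8
Step 1: y^k = 0.0, reduced costs: (6.0, 14.0)
  x^k = (0.0, 0.0), subgradient = b - a^T x = 8.0
  y^{k+1} = 0.0 + 0.1*8.0 = 0.8
Step 2: y^k = 0.8, reduced costs: (4.4, 10.8)
  x^k = (0.0, 0.0), subgradient = b - a^T x = 8.0
  y^{k+1} = 0.8 + 0.1*8.0 = 1.6
Dual objective at y_2 = 1.6: reduced costs (2.8, 7.6), box minimizer x = (0.0, 0.0)
g(y_2) = b*y + (c1 - a1*y)*x1 + (c2 - a2*y)*x2 = 8*1.6 + 2.8*0.0 + 7.6*0.0 = 12.8 + 0.0 + 0.0 = 12.8


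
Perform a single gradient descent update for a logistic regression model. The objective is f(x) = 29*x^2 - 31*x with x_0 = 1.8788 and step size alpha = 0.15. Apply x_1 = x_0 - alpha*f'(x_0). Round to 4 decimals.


We compute the gradient at x_0 and apply the update.
f'(x) = 58*x - 31
f'(1.8788) = 58*1.8788 - 31 = 77.9704
x_1 = 1.8788 - 0.15*77.9704 = -9.8168


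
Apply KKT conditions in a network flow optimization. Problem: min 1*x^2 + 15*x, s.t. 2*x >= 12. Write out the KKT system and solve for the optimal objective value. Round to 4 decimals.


Step 1: Try lambda = 0 (constraint inactive).
x_unc = -15/(2*1) = -7.5
Check: 2*-7.5 = -15.0 < 12 -- violated!
Step 2: Constraint must be active: 2*x = 12
x* = 12/2 = 6.0
lambda = (2*1*6.0 + 15)/2 = 13.5
Step 3: Compute optimal value.
f(x*) = 1*6.0^2 + 15*6.0 = 126.0


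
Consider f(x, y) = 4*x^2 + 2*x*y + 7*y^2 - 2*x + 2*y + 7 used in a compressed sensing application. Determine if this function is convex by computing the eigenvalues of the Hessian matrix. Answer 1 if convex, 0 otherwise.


The Hessian of f(x,y) = 4*x^2 + 2*x*y + 7*y^2 - 2*x + 2*y + 7 is:
H = [[8, 2], [2, 14]]
Trace = 8 + 14 = 22
Determinant = 8*14 - (2)^2 = 108
Discriminant = (22)^2 - 4*108 = 52.0
Eigenvalues: lambda_1 = 7.3944, lambda_2 = 14.6056
The function is convex.

1


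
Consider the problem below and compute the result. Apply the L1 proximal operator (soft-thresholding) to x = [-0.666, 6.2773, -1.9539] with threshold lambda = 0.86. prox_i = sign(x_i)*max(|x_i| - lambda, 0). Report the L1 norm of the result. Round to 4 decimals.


Soft-thresholding with lambda = 0.86:
prox(-0.666) = sign(-0.666)*max(|-0.666| - 0.86, 0) = 0.0
prox(6.2773) = sign(6.2773)*max(|6.2773| - 0.86, 0) = 5.4173
prox(-1.9539) = sign(-1.9539)*max(|-1.9539| - 0.86, 0) = -1.0939
prox(x) = [0.0, 5.4173, -1.0939]
||prox(x)||_1 = 0.0 + 5.4173 + 1.0939 = 6.5112


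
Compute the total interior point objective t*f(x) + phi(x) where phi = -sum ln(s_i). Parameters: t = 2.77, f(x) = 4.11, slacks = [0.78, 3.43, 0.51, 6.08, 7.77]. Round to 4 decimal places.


Step 1: Compute log-barrier.
ln values: [-0.2485, 1.2326, -0.6733, 1.805, 2.0503]
phi = -(-0.2485 + 1.2326 - 0.6733 + 1.805 + 2.0503) = -4.166
Step 2: Compute augmented objective.
t*f(x) = 2.77*4.11 = 11.3847
Total = 11.3847 - 4.166 = 7.2187


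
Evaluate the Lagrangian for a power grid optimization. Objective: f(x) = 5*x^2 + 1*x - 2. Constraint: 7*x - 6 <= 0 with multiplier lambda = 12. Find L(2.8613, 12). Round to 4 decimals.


Step 1: Evaluate f(x).
f(2.8613) = 5*2.8613^2 + 1*2.8613 - 2 = 41.7965
Step 2: Evaluate g(x).
g(2.8613) = 7*2.8613 - 6 = 14.0291
Step 3: Compute Lagrangian.
L = 41.7965 + 12*14.0291 = 210.1457


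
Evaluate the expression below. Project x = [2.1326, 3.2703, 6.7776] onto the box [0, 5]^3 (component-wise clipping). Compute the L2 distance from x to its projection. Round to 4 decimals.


Project each component onto [0, 5].
clip(2.1326) = 2.1326, clip(3.2703) = 3.2703, clip(6.7776) = 5.0
Projection = [2.1326, 3.2703, 5.0]
Squared diffs: [0.0, 0.0, 3.1599]
Distance = sqrt(3.1599) = 1.7776


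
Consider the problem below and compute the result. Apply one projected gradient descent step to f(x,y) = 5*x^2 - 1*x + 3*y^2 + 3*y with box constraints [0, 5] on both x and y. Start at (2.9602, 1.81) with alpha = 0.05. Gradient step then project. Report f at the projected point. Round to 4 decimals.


Step 1: Compute gradient at (2.9602, 1.81).
grad_x = 2*5*2.9602 - 1 = 28.602
grad_y = 2*3*1.81 + 3 = 13.86
Step 2: Gradient step.
x_raw = 2.9602 - 0.05*28.602 = 1.5301
y_raw = 1.81 - 0.05*13.86 = 1.117
Step 3: Project onto [0, 5].
x_proj = clip(1.5301) = 1.5301
y_proj = clip(1.117) = 1.117
Step 4: Evaluate f.
f(1.5301, 1.117) = 17.27


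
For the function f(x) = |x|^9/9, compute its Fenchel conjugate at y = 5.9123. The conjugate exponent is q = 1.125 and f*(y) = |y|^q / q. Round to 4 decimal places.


The conjugate exponent q satisfies 1/p + 1/q = 1.
p = 9, so q = 9/(9 - 1) = 1.125
|y|^q = 5.9123^1.125 = 7.3829
f*(5.9123) = 7.3829 / 1.125 = 6.5626


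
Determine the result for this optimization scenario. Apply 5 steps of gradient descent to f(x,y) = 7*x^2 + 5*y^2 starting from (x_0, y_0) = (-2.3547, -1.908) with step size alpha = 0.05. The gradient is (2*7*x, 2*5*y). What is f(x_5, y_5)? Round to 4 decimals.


Gradient descent on f(x,y) = 7*x^2 + 5*y^2.
Starting point: (-2.3547, -1.908), alpha = 0.05
Step 1: grad_x = 2*7*-2.3547 = -32.9658, grad_y = 2*5*-1.908 = -19.08
  x_1 = -2.3547 - 0.05*-32.9658 = -0.7064
  y_1 = -1.908 - 0.05*-19.08 = -0.954
Step 2: grad_x = 2*7*-0.7064 = -9.8897, grad_y = 2*5*-0.954 = -9.54
  x_2 = -0.7064 - 0.05*-9.8897 = -0.2119
  y_2 = -0.954 - 0.05*-9.54 = -0.477
Step 3: grad_x = 2*7*-0.2119 = -2.9669, grad_y = 2*5*-0.477 = -4.77
  x_3 = -0.2119 - 0.05*-2.9669 = -0.0636
  y_3 = -0.477 - 0.05*-4.77 = -0.2385
Step 4: grad_x = 2*7*-0.0636 = -0.8901, grad_y = 2*5*-0.2385 = -2.385
  x_4 = -0.0636 - 0.05*-0.8901 = -0.0191
  y_4 = -0.2385 - 0.05*-2.385 = -0.1193
Step 5: grad_x = 2*7*-0.0191 = -0.267, grad_y = 2*5*-0.1193 = -1.1925
  x_5 = -0.0191 - 0.05*-0.267 = -0.0057
  y_5 = -0.1193 - 0.05*-1.1925 = -0.0596
f(-0.0057, -0.0596) = 7*(-0.0057)^2 + 5*(-0.0596)^2 = 0.018
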